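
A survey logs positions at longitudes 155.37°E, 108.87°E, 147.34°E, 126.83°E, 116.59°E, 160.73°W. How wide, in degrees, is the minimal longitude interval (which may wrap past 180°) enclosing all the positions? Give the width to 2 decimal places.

Sort the longitudes: -160.73°, +108.87°, +116.59°, +126.83°, +147.34°, +155.37°.
Eastward gaps between consecutive values (wrapping around): 269.60°, 7.72°, 10.24°, 20.51°, 8.03°, 43.90°.
Largest gap = 269.60° ⇒ minimal covering band is its complement: 360° − 269.60° = 90.40°.
Band runs from +108.87° eastward to -160.73°, crossing the antimeridian.

90.40°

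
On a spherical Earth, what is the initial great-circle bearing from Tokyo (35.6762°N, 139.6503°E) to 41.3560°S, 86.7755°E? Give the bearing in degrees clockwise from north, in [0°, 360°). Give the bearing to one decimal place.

Δλ = 86.7755 − 139.6503 = -52.8748°.
θ = atan2( sin Δλ · cos φ₂ , cos φ₁ · sin φ₂ − sin φ₁ · cos φ₂ · cos Δλ )
  = atan2(-0.59848, -0.80095) = -143.232° → normalised to [0°, 360°): 216.768°.

216.8°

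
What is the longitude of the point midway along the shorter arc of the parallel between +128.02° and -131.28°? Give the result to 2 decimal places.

+178.37°

Signed shortest Δλ from +128.02° to -131.28° is +100.70°.
Midpoint longitude = +128.02° + (+100.70°)/2 = +128.02° + 50.35° = +178.37°.
(The naïve average (+128.02 + -131.28)/2 = -1.63° is on the wrong side of the globe.)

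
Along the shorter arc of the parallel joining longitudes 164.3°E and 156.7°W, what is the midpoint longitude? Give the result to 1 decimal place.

176.2°W

Signed shortest Δλ from +164.3° to -156.7° is +39.0°.
Midpoint longitude = +164.3° + (+39.0°)/2 = +164.3° + 19.5° = +183.8°.
Normalise into (−180°, 180°]: -176.2°.
(The naïve average (+164.3 + -156.7)/2 = 3.8° is on the wrong side of the globe.)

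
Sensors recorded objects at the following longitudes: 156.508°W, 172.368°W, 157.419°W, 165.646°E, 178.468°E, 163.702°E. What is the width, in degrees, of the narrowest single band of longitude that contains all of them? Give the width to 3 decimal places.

Sort the longitudes: -172.368°, -157.419°, -156.508°, +163.702°, +165.646°, +178.468°.
Eastward gaps between consecutive values (wrapping around): 14.949°, 0.911°, 320.210°, 1.944°, 12.822°, 9.164°.
Largest gap = 320.210° ⇒ minimal covering band is its complement: 360° − 320.210° = 39.790°.
Band runs from +163.702° eastward to -156.508°, crossing the antimeridian.

39.790°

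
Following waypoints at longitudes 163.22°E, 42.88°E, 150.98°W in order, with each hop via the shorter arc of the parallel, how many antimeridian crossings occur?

1

Leg 1: +163.22° → +42.88°, shortest Δλ = -120.34° (west) — does not cross 180°.
Leg 2: +42.88° → -150.98°, shortest Δλ = 166.14° (east) — crosses 180°.
Total crossings: 1.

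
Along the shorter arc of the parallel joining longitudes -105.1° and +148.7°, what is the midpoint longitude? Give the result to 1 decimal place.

Signed shortest Δλ from -105.1° to +148.7° is -106.2°.
Midpoint longitude = -105.1° + (-106.2°)/2 = -105.1° − 53.1° = -158.2°.
(The naïve average (-105.1 + +148.7)/2 = 21.8° is on the wrong side of the globe.)

-158.2°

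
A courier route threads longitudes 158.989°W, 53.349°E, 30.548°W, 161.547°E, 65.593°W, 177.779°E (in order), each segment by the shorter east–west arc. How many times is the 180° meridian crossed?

4

Leg 1: -158.989° → +53.349°, shortest Δλ = -147.662° (west) — crosses 180°.
Leg 2: +53.349° → -30.548°, shortest Δλ = -83.897° (west) — does not cross 180°.
Leg 3: -30.548° → +161.547°, shortest Δλ = -167.905° (west) — crosses 180°.
Leg 4: +161.547° → -65.593°, shortest Δλ = 132.86° (east) — crosses 180°.
Leg 5: -65.593° → +177.779°, shortest Δλ = -116.628° (west) — crosses 180°.
Total crossings: 4.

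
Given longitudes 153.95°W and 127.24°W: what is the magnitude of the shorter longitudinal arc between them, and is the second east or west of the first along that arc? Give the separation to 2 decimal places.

26.71° east

Raw difference: -127.24 − -153.95 = 26.71°.
Normalise into (−180°, 180°]: 26.71° stays 26.71°.
Positive ⇒ the second point lies to the east; separation 26.71°.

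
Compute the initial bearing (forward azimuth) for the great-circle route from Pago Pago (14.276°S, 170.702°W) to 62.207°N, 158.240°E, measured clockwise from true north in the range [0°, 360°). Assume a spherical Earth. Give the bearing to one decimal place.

345.9°

Δλ = 158.240 − -170.702 = 328.942°; wrapped into (−180°, 180°]: -31.058°.
θ = atan2( sin Δλ · cos φ₂ , cos φ₁ · sin φ₂ − sin φ₁ · cos φ₂ · cos Δλ )
  = atan2(-0.24056, 0.95582) = -14.127° → normalised to [0°, 360°): 345.873°.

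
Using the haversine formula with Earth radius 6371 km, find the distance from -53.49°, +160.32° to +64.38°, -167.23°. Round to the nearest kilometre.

Δλ = -167.23 − 160.32 = -327.55°; wrapped into (−180°, 180°]: 32.45°.
Δφ = 64.38 − -53.49 = 117.87°.
a = sin²(Δφ/2) + cos φ₁ · cos φ₂ · sin²(Δλ/2) = 0.753818.
c = 2·atan2(√a, √(1−a)) = 2.10324 rad → d = 6371·c ≈ 13399.71 km.

13400 km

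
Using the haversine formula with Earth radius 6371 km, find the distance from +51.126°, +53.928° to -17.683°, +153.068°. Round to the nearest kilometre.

Δλ = 153.068 − 53.928 = 99.140°.
Δφ = -17.683 − 51.126 = -68.809°.
a = sin²(Δφ/2) + cos φ₁ · cos φ₂ · sin²(Δλ/2) = 0.665731.
c = 2·atan2(√a, √(1−a)) = 1.90865 rad → d = 6371·c ≈ 12160.00 km.

12160 km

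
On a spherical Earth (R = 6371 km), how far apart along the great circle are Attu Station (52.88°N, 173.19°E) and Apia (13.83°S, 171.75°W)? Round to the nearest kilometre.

Δλ = -171.75 − 173.19 = -344.94°; wrapped into (−180°, 180°]: 15.06°.
Δφ = -13.83 − 52.88 = -66.71°.
a = sin²(Δφ/2) + cos φ₁ · cos φ₂ · sin²(Δλ/2) = 0.312371.
c = 2·atan2(√a, √(1−a)) = 1.18612 rad → d = 6371·c ≈ 7556.77 km.

7557 km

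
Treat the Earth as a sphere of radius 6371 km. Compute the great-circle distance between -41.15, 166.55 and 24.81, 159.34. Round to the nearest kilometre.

7372 km

Δλ = 159.34 − 166.55 = -7.21°.
Δφ = 24.81 − -41.15 = 65.96°.
a = sin²(Δφ/2) + cos φ₁ · cos φ₂ · sin²(Δλ/2) = 0.299015.
c = 2·atan2(√a, √(1−a)) = 1.15713 rad → d = 6371·c ≈ 7372.07 km.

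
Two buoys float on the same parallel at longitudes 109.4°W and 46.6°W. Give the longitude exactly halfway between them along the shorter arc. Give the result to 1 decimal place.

78.0°W

Signed shortest Δλ from -109.4° to -46.6° is +62.8°.
Midpoint longitude = -109.4° + (+62.8°)/2 = -109.4° + 31.4° = -78.0°.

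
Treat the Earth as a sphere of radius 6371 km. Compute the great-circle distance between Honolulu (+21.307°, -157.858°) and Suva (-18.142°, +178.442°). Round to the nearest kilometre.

Δλ = 178.442 − -157.858 = 336.300°; wrapped into (−180°, 180°]: -23.700°.
Δφ = -18.142 − 21.307 = -39.449°.
a = sin²(Δφ/2) + cos φ₁ · cos φ₂ · sin²(Δλ/2) = 0.151238.
c = 2·atan2(√a, √(1−a)) = 0.79886 rad → d = 6371·c ≈ 5089.54 km.

5090 km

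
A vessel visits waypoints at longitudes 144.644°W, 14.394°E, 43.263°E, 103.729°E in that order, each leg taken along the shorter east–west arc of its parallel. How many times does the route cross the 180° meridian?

Leg 1: -144.644° → +14.394°, shortest Δλ = 159.038° (east) — does not cross 180°.
Leg 2: +14.394° → +43.263°, shortest Δλ = 28.869° (east) — does not cross 180°.
Leg 3: +43.263° → +103.729°, shortest Δλ = 60.466° (east) — does not cross 180°.
Total crossings: 0.

0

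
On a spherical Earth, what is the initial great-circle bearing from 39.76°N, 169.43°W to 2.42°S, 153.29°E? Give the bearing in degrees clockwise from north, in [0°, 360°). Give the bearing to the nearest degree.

228°

Δλ = 153.29 − -169.43 = 322.72°; wrapped into (−180°, 180°]: -37.28°.
θ = atan2( sin Δλ · cos φ₂ , cos φ₁ · sin φ₂ − sin φ₁ · cos φ₂ · cos Δλ )
  = atan2(-0.60517, -0.54090) = -131.790° → normalised to [0°, 360°): 228.210°.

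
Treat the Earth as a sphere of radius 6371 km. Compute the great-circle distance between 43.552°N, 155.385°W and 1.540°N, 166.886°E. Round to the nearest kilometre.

Δλ = 166.886 − -155.385 = 322.271°; wrapped into (−180°, 180°]: -37.729°.
Δφ = 1.540 − 43.552 = -42.012°.
a = sin²(Δφ/2) + cos φ₁ · cos φ₂ · sin²(Δλ/2) = 0.204238.
c = 2·atan2(√a, √(1−a)) = 0.93785 rad → d = 6371·c ≈ 5975.03 km.

5975 km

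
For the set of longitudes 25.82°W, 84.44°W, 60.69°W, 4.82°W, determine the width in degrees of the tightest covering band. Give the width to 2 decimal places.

79.62°

Sort the longitudes: -84.44°, -60.69°, -25.82°, -4.82°.
Eastward gaps between consecutive values (wrapping around): 23.75°, 34.87°, 21.00°, 280.38°.
Largest gap = 280.38° ⇒ minimal covering band is its complement: 360° − 280.38° = 79.62°.
Band runs from -84.44° eastward to -4.82°.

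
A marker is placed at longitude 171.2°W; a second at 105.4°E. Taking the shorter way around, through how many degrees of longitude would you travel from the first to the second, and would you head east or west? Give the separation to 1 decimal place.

Raw difference: 105.4 − -171.2 = 276.6°.
Normalise into (−180°, 180°]: 276.6° − 360° = -83.4°.
Negative ⇒ the second point lies to the west; separation 83.4°.

83.4° west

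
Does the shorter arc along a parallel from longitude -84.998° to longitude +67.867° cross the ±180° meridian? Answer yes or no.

Signed shortest Δλ = ((67.867 − -84.998 + 180) mod 360) − 180 = 152.865°.
Going east by 152.865° from -84.998° reaches +67.867° without touching 180°.

No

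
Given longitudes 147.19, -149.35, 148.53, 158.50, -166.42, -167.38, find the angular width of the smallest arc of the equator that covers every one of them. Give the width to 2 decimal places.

Sort the longitudes: -167.38°, -166.42°, -149.35°, +147.19°, +148.53°, +158.50°.
Eastward gaps between consecutive values (wrapping around): 0.96°, 17.07°, 296.54°, 1.34°, 9.97°, 34.12°.
Largest gap = 296.54° ⇒ minimal covering band is its complement: 360° − 296.54° = 63.46°.
Band runs from +147.19° eastward to -149.35°, crossing the antimeridian.

63.46°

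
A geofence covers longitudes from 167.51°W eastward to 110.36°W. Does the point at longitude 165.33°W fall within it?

Band width going east from -167.51° to -110.36°: ((-110.36 − -167.51) mod 360) = 57.15°.
Offset of -165.33° east of the west edge: ((-165.33 − -167.51) mod 360) = 2.18°.
2.18° ≤ 57.15° ⇒ inside.

Yes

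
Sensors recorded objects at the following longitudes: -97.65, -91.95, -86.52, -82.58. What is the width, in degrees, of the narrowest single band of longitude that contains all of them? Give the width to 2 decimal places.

Sort the longitudes: -97.65°, -91.95°, -86.52°, -82.58°.
Eastward gaps between consecutive values (wrapping around): 5.70°, 5.43°, 3.94°, 344.93°.
Largest gap = 344.93° ⇒ minimal covering band is its complement: 360° − 344.93° = 15.07°.
Band runs from -97.65° eastward to -82.58°.

15.07°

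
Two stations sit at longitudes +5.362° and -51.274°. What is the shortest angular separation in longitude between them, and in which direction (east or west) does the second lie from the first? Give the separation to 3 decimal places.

56.636° west

Raw difference: -51.274 − 5.362 = -56.636°.
Normalise into (−180°, 180°]: -56.636° stays -56.636°.
Negative ⇒ the second point lies to the west; separation 56.636°.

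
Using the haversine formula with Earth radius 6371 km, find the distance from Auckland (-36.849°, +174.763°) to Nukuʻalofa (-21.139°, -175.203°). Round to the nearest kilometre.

1998 km

Δλ = -175.203 − 174.763 = -349.966°; wrapped into (−180°, 180°]: 10.034°.
Δφ = -21.139 − -36.849 = 15.710°.
a = sin²(Δφ/2) + cos φ₁ · cos φ₂ · sin²(Δλ/2) = 0.024386.
c = 2·atan2(√a, √(1−a)) = 0.31360 rad → d = 6371·c ≈ 1997.96 km.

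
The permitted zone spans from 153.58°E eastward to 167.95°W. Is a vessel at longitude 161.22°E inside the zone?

Band width going east from +153.58° to -167.95°: ((-167.95 − 153.58) mod 360) = 38.47°.
Offset of +161.22° east of the west edge: ((161.22 − 153.58) mod 360) = 7.64°.
7.64° ≤ 38.47° ⇒ inside.

Yes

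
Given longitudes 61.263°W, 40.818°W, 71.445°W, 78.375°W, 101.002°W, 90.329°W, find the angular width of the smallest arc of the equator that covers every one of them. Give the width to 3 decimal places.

60.184°

Sort the longitudes: -101.002°, -90.329°, -78.375°, -71.445°, -61.263°, -40.818°.
Eastward gaps between consecutive values (wrapping around): 10.673°, 11.954°, 6.930°, 10.182°, 20.445°, 299.816°.
Largest gap = 299.816° ⇒ minimal covering band is its complement: 360° − 299.816° = 60.184°.
Band runs from -101.002° eastward to -40.818°.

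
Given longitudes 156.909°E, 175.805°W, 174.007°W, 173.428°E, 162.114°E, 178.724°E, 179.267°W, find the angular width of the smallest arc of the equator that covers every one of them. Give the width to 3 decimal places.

Sort the longitudes: -179.267°, -175.805°, -174.007°, +156.909°, +162.114°, +173.428°, +178.724°.
Eastward gaps between consecutive values (wrapping around): 3.462°, 1.798°, 330.916°, 5.205°, 11.314°, 5.296°, 2.009°.
Largest gap = 330.916° ⇒ minimal covering band is its complement: 360° − 330.916° = 29.084°.
Band runs from +156.909° eastward to -174.007°, crossing the antimeridian.

29.084°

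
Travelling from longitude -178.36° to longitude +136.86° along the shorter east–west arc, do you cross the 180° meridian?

Naïve |136.86 − -178.36| = 315.22° > 180°, so the shorter arc goes the other way round — across 180°.
Signed shortest Δλ = ((136.86 − -178.36 + 180) mod 360) − 180 = -44.78°.
Going west by 44.78° from -178.36° passes through 180° before reaching +136.86°.

Yes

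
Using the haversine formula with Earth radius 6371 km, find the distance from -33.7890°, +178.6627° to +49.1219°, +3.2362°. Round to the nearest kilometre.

Δλ = 3.2362 − 178.6627 = -175.4265°.
Δφ = 49.1219 − -33.7890 = 82.9109°.
a = sin²(Δφ/2) + cos φ₁ · cos φ₂ · sin²(Δλ/2) = 0.981337.
c = 2·atan2(√a, √(1−a)) = 2.86751 rad → d = 6371·c ≈ 18268.91 km.

18269 km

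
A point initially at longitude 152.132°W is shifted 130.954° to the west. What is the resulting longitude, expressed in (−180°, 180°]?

Start at -152.132°; shift −130.954° → -283.086°.
-283.086° lies outside (−180°, 180°]; add 360° → +76.914°.

76.914°E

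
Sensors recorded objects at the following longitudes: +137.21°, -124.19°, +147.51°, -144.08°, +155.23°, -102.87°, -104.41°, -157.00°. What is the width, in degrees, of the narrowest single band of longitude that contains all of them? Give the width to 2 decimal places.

Sort the longitudes: -157.00°, -144.08°, -124.19°, -104.41°, -102.87°, +137.21°, +147.51°, +155.23°.
Eastward gaps between consecutive values (wrapping around): 12.92°, 19.89°, 19.78°, 1.54°, 240.08°, 10.30°, 7.72°, 47.77°.
Largest gap = 240.08° ⇒ minimal covering band is its complement: 360° − 240.08° = 119.92°.
Band runs from +137.21° eastward to -102.87°, crossing the antimeridian.

119.92°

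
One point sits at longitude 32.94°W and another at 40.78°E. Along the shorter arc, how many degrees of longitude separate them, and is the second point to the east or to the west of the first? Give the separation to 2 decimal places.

Raw difference: 40.78 − -32.94 = 73.72°.
Normalise into (−180°, 180°]: 73.72° stays 73.72°.
Positive ⇒ the second point lies to the east; separation 73.72°.

73.72° east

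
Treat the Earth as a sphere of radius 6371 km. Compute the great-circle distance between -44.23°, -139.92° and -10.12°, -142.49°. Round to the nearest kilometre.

Δλ = -142.49 − -139.92 = -2.57°.
Δφ = -10.12 − -44.23 = 34.11°.
a = sin²(Δφ/2) + cos φ₁ · cos φ₂ · sin²(Δλ/2) = 0.086374.
c = 2·atan2(√a, √(1−a)) = 0.59660 rad → d = 6371·c ≈ 3800.91 km.

3801 km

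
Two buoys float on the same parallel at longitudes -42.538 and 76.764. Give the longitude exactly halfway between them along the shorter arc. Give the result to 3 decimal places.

+17.113°

Signed shortest Δλ from -42.538° to +76.764° is +119.302°.
Midpoint longitude = -42.538° + (+119.302°)/2 = -42.538° + 59.651° = +17.113°.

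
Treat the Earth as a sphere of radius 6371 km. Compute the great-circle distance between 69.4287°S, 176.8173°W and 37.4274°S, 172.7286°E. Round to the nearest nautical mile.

1951 nmi

Δλ = 172.7286 − -176.8173 = 349.5459°; wrapped into (−180°, 180°]: -10.4541°.
Δφ = -37.4274 − -69.4287 = 32.0013°.
a = sin²(Δφ/2) + cos φ₁ · cos φ₂ · sin²(Δλ/2) = 0.078298.
c = 2·atan2(√a, √(1−a)) = 0.56721 rad → d = 6371·c ≈ 3613.68 km ≈ 1951.23 nmi.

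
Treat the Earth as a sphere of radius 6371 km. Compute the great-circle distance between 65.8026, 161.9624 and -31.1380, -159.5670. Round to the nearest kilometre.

11271 km

Δλ = -159.5670 − 161.9624 = -321.5294°; wrapped into (−180°, 180°]: 38.4706°.
Δφ = -31.1380 − 65.8026 = -96.9406°.
a = sin²(Δφ/2) + cos φ₁ · cos φ₂ · sin²(Δλ/2) = 0.598498.
c = 2·atan2(√a, √(1−a)) = 1.76909 rad → d = 6371·c ≈ 11270.86 km.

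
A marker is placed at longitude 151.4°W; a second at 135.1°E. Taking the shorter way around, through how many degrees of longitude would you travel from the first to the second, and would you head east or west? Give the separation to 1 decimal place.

Raw difference: 135.1 − -151.4 = 286.5°.
Normalise into (−180°, 180°]: 286.5° − 360° = -73.5°.
Negative ⇒ the second point lies to the west; separation 73.5°.

73.5° west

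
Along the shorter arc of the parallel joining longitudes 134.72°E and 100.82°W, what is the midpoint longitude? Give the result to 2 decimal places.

163.05°W

Signed shortest Δλ from +134.72° to -100.82° is +124.46°.
Midpoint longitude = +134.72° + (+124.46°)/2 = +134.72° + 62.23° = +196.95°.
Normalise into (−180°, 180°]: -163.05°.
(The naïve average (+134.72 + -100.82)/2 = 16.95° is on the wrong side of the globe.)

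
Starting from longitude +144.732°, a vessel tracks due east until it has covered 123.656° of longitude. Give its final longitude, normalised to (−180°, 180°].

-91.612°

Start at +144.732°; shift +123.656° → +268.388°.
+268.388° lies outside (−180°, 180°]; subtract 360° → -91.612°.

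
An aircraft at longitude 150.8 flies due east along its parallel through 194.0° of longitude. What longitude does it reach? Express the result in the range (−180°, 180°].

-15.2°

Start at +150.8°; shift +194.0° → +344.8°.
+344.8° lies outside (−180°, 180°]; subtract 360° → -15.2°.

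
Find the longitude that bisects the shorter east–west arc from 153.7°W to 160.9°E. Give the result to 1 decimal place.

Signed shortest Δλ from -153.7° to +160.9° is -45.4°.
Midpoint longitude = -153.7° + (-45.4°)/2 = -153.7° − 22.7° = -176.4°.
(The naïve average (-153.7 + +160.9)/2 = 3.6° is on the wrong side of the globe.)

176.4°W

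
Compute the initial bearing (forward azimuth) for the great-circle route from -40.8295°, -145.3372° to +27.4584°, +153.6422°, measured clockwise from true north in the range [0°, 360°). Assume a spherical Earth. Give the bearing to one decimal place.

309.1°

Δλ = 153.6422 − -145.3372 = 298.9794°; wrapped into (−180°, 180°]: -61.0206°.
θ = atan2( sin Δλ · cos φ₂ , cos φ₁ · sin φ₂ − sin φ₁ · cos φ₂ · cos Δλ )
  = atan2(-0.77624, 0.62998) = -50.938° → normalised to [0°, 360°): 309.062°.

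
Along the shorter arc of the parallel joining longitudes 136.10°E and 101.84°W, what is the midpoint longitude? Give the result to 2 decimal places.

162.87°W

Signed shortest Δλ from +136.10° to -101.84° is +122.06°.
Midpoint longitude = +136.10° + (+122.06°)/2 = +136.10° + 61.03° = +197.13°.
Normalise into (−180°, 180°]: -162.87°.
(The naïve average (+136.10 + -101.84)/2 = 17.13° is on the wrong side of the globe.)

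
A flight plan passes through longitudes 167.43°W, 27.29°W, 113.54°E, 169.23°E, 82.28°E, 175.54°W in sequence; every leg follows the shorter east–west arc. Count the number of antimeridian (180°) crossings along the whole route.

1

Leg 1: -167.43° → -27.29°, shortest Δλ = 140.14° (east) — does not cross 180°.
Leg 2: -27.29° → +113.54°, shortest Δλ = 140.83° (east) — does not cross 180°.
Leg 3: +113.54° → +169.23°, shortest Δλ = 55.69° (east) — does not cross 180°.
Leg 4: +169.23° → +82.28°, shortest Δλ = -86.95° (west) — does not cross 180°.
Leg 5: +82.28° → -175.54°, shortest Δλ = 102.18° (east) — crosses 180°.
Total crossings: 1.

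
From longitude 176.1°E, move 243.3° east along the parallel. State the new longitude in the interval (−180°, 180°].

Start at +176.1°; shift +243.3° → +419.4°.
+419.4° lies outside (−180°, 180°]; subtract 360° → +59.4°.

59.4°E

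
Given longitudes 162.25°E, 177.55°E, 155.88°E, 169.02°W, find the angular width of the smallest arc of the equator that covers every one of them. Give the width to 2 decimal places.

Sort the longitudes: -169.02°, +155.88°, +162.25°, +177.55°.
Eastward gaps between consecutive values (wrapping around): 324.90°, 6.37°, 15.30°, 13.43°.
Largest gap = 324.90° ⇒ minimal covering band is its complement: 360° − 324.90° = 35.10°.
Band runs from +155.88° eastward to -169.02°, crossing the antimeridian.

35.10°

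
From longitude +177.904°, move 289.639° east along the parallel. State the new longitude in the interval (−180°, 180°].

+107.543°

Start at +177.904°; shift +289.639° → +467.543°.
+467.543° lies outside (−180°, 180°]; subtract 360° → +107.543°.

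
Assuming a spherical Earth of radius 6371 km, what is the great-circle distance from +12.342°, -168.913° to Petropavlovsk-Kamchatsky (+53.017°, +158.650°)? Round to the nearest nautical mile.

2893 nmi

Δλ = 158.650 − -168.913 = 327.563°; wrapped into (−180°, 180°]: -32.437°.
Δφ = 53.017 − 12.342 = 40.675°.
a = sin²(Δφ/2) + cos φ₁ · cos φ₂ · sin²(Δλ/2) = 0.166635.
c = 2·atan2(√a, √(1−a)) = 0.84098 rad → d = 6371·c ≈ 5357.90 km ≈ 2893.03 nmi.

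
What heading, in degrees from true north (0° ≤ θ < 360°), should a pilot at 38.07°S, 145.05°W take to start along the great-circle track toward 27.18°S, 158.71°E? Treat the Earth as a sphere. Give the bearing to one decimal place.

265.8°

Δλ = 158.71 − -145.05 = 303.76°; wrapped into (−180°, 180°]: -56.24°.
θ = atan2( sin Δλ · cos φ₂ , cos φ₁ · sin φ₂ − sin φ₁ · cos φ₂ · cos Δλ )
  = atan2(-0.73957, -0.05478) = -94.236° → normalised to [0°, 360°): 265.764°.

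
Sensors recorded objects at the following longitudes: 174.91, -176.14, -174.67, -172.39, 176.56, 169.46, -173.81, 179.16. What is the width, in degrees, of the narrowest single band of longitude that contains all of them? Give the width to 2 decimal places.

18.15°

Sort the longitudes: -176.14°, -174.67°, -173.81°, -172.39°, +169.46°, +174.91°, +176.56°, +179.16°.
Eastward gaps between consecutive values (wrapping around): 1.47°, 0.86°, 1.42°, 341.85°, 5.45°, 1.65°, 2.60°, 4.70°.
Largest gap = 341.85° ⇒ minimal covering band is its complement: 360° − 341.85° = 18.15°.
Band runs from +169.46° eastward to -172.39°, crossing the antimeridian.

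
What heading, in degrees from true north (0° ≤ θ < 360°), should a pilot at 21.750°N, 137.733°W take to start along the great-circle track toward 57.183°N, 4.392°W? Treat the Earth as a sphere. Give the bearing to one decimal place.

23.2°

Δλ = -4.392 − -137.733 = 133.341°.
θ = atan2( sin Δλ · cos φ₂ , cos φ₁ · sin φ₂ − sin φ₁ · cos φ₂ · cos Δλ )
  = atan2(0.39416, 0.91841) = 23.228° → normalised to [0°, 360°): 23.228°.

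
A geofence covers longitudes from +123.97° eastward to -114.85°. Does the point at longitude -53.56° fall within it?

Band width going east from +123.97° to -114.85°: ((-114.85 − 123.97) mod 360) = 121.18°.
Offset of -53.56° east of the west edge: ((-53.56 − 123.97) mod 360) = 182.47°.
182.47° > 121.18° ⇒ outside.

No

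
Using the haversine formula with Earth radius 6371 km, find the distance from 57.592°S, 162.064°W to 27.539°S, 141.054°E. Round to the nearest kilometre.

5500 km

Δλ = 141.054 − -162.064 = 303.118°; wrapped into (−180°, 180°]: -56.882°.
Δφ = -27.539 − -57.592 = 30.053°.
a = sin²(Δφ/2) + cos φ₁ · cos φ₂ · sin²(Δλ/2) = 0.175007.
c = 2·atan2(√a, √(1−a)) = 0.86323 rad → d = 6371·c ≈ 5499.64 km.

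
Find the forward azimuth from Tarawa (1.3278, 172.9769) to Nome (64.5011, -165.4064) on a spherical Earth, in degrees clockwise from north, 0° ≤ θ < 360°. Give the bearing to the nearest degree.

Δλ = -165.4064 − 172.9769 = -338.3833°; wrapped into (−180°, 180°]: 21.6167°.
θ = atan2( sin Δλ · cos φ₂ , cos φ₁ · sin φ₂ − sin φ₁ · cos φ₂ · cos Δλ )
  = atan2(0.15859, 0.89308) = 10.070° → normalised to [0°, 360°): 10.070°.

10°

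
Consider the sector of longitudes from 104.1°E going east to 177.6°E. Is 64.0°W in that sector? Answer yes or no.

Band width going east from +104.1° to +177.6°: ((177.6 − 104.1) mod 360) = 73.5°.
Offset of -64.0° east of the west edge: ((-64.0 − 104.1) mod 360) = 191.9°.
191.9° > 73.5° ⇒ outside.

No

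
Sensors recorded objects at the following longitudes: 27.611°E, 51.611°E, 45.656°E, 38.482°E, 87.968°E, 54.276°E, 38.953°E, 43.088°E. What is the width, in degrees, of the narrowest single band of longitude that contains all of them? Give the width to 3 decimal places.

Sort the longitudes: +27.611°, +38.482°, +38.953°, +43.088°, +45.656°, +51.611°, +54.276°, +87.968°.
Eastward gaps between consecutive values (wrapping around): 10.871°, 0.471°, 4.135°, 2.568°, 5.955°, 2.665°, 33.692°, 299.643°.
Largest gap = 299.643° ⇒ minimal covering band is its complement: 360° − 299.643° = 60.357°.
Band runs from +27.611° eastward to +87.968°.

60.357°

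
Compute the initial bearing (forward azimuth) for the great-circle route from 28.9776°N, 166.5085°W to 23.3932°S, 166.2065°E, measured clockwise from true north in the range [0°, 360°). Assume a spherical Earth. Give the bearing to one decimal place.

209.5°

Δλ = 166.2065 − -166.5085 = 332.7150°; wrapped into (−180°, 180°]: -27.2850°.
θ = atan2( sin Δλ · cos φ₂ , cos φ₁ · sin φ₂ − sin φ₁ · cos φ₂ · cos Δλ )
  = atan2(-0.42074, -0.74251) = -150.462° → normalised to [0°, 360°): 209.538°.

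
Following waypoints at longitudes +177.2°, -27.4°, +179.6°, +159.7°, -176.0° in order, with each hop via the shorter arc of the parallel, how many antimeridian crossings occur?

Leg 1: +177.2° → -27.4°, shortest Δλ = 155.4° (east) — crosses 180°.
Leg 2: -27.4° → +179.6°, shortest Δλ = -153.0° (west) — crosses 180°.
Leg 3: +179.6° → +159.7°, shortest Δλ = -19.9° (west) — does not cross 180°.
Leg 4: +159.7° → -176.0°, shortest Δλ = 24.3° (east) — crosses 180°.
Total crossings: 3.

3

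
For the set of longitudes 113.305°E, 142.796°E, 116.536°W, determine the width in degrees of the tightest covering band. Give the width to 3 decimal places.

130.159°

Sort the longitudes: -116.536°, +113.305°, +142.796°.
Eastward gaps between consecutive values (wrapping around): 229.841°, 29.491°, 100.668°.
Largest gap = 229.841° ⇒ minimal covering band is its complement: 360° − 229.841° = 130.159°.
Band runs from +113.305° eastward to -116.536°, crossing the antimeridian.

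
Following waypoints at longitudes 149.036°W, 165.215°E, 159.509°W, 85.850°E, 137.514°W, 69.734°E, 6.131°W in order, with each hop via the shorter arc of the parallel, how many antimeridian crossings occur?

5

Leg 1: -149.036° → +165.215°, shortest Δλ = -45.749° (west) — crosses 180°.
Leg 2: +165.215° → -159.509°, shortest Δλ = 35.276° (east) — crosses 180°.
Leg 3: -159.509° → +85.850°, shortest Δλ = -114.641° (west) — crosses 180°.
Leg 4: +85.850° → -137.514°, shortest Δλ = 136.636° (east) — crosses 180°.
Leg 5: -137.514° → +69.734°, shortest Δλ = -152.752° (west) — crosses 180°.
Leg 6: +69.734° → -6.131°, shortest Δλ = -75.865° (west) — does not cross 180°.
Total crossings: 5.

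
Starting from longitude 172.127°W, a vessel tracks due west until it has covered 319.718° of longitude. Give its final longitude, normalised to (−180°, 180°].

131.845°W

Start at -172.127°; shift −319.718° → -491.845°.
-491.845° lies outside (−180°, 180°]; add 360° → -131.845°.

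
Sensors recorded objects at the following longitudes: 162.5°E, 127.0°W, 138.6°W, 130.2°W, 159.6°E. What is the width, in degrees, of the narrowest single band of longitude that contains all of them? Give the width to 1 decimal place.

73.4°

Sort the longitudes: -138.6°, -130.2°, -127.0°, +159.6°, +162.5°.
Eastward gaps between consecutive values (wrapping around): 8.4°, 3.2°, 286.6°, 2.9°, 58.9°.
Largest gap = 286.6° ⇒ minimal covering band is its complement: 360° − 286.6° = 73.4°.
Band runs from +159.6° eastward to -127.0°, crossing the antimeridian.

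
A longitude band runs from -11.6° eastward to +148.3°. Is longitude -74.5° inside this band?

Band width going east from -11.6° to +148.3°: ((148.3 − -11.6) mod 360) = 159.9°.
Offset of -74.5° east of the west edge: ((-74.5 − -11.6) mod 360) = 297.1°.
297.1° > 159.9° ⇒ outside.

No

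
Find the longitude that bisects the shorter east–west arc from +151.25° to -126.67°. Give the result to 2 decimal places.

Signed shortest Δλ from +151.25° to -126.67° is +82.08°.
Midpoint longitude = +151.25° + (+82.08°)/2 = +151.25° + 41.04° = +192.29°.
Normalise into (−180°, 180°]: -167.71°.
(The naïve average (+151.25 + -126.67)/2 = 12.29° is on the wrong side of the globe.)

-167.71°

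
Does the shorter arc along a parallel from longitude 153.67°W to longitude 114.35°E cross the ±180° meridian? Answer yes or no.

Naïve |114.35 − -153.67| = 268.02° > 180°, so the shorter arc goes the other way round — across 180°.
Signed shortest Δλ = ((114.35 − -153.67 + 180) mod 360) − 180 = -91.98°.
Going west by 91.98° from -153.67° passes through 180° before reaching +114.35°.

Yes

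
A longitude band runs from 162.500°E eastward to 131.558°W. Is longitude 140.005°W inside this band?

Band width going east from +162.500° to -131.558°: ((-131.558 − 162.500) mod 360) = 65.942°.
Offset of -140.005° east of the west edge: ((-140.005 − 162.500) mod 360) = 57.495°.
57.495° ≤ 65.942° ⇒ inside.

Yes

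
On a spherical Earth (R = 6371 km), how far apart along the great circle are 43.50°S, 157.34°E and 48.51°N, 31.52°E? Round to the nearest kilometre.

15882 km

Δλ = 31.52 − 157.34 = -125.82°.
Δφ = 48.51 − -43.50 = 92.01°.
a = sin²(Δφ/2) + cos φ₁ · cos φ₂ · sin²(Δλ/2) = 0.898433.
c = 2·atan2(√a, √(1−a)) = 2.49289 rad → d = 6371·c ≈ 15882.18 km.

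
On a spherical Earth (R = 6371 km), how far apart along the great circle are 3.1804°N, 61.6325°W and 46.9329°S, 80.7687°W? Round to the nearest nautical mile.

Δλ = -80.7687 − -61.6325 = -19.1362°.
Δφ = -46.9329 − 3.1804 = -50.1133°.
a = sin²(Δφ/2) + cos φ₁ · cos φ₂ · sin²(Δλ/2) = 0.198202.
c = 2·atan2(√a, √(1−a)) = 0.92279 rad → d = 6371·c ≈ 5879.11 km ≈ 3174.46 nmi.

3174 nmi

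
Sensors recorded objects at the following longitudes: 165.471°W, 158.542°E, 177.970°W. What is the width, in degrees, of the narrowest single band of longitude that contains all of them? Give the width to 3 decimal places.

35.987°

Sort the longitudes: -177.970°, -165.471°, +158.542°.
Eastward gaps between consecutive values (wrapping around): 12.499°, 324.013°, 23.488°.
Largest gap = 324.013° ⇒ minimal covering band is its complement: 360° − 324.013° = 35.987°.
Band runs from +158.542° eastward to -165.471°, crossing the antimeridian.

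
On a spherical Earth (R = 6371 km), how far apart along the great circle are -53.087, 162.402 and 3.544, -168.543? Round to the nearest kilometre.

6857 km

Δλ = -168.543 − 162.402 = -330.945°; wrapped into (−180°, 180°]: 29.055°.
Δφ = 3.544 − -53.087 = 56.631°.
a = sin²(Δφ/2) + cos φ₁ · cos φ₂ · sin²(Δλ/2) = 0.262705.
c = 2·atan2(√a, √(1−a)) = 1.07630 rad → d = 6371·c ≈ 6857.09 km.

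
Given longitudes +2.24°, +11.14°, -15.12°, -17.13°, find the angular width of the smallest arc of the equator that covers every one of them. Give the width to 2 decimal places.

28.27°

Sort the longitudes: -17.13°, -15.12°, +2.24°, +11.14°.
Eastward gaps between consecutive values (wrapping around): 2.01°, 17.36°, 8.90°, 331.73°.
Largest gap = 331.73° ⇒ minimal covering band is its complement: 360° − 331.73° = 28.27°.
Band runs from -17.13° eastward to +11.14°.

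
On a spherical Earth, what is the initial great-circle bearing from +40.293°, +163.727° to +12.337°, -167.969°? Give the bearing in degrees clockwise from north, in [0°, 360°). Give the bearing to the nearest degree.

130°

Δλ = -167.969 − 163.727 = -331.696°; wrapped into (−180°, 180°]: 28.304°.
θ = atan2( sin Δλ · cos φ₂ , cos φ₁ · sin φ₂ − sin φ₁ · cos φ₂ · cos Δλ )
  = atan2(0.46320, -0.39326) = 130.332° → normalised to [0°, 360°): 130.332°.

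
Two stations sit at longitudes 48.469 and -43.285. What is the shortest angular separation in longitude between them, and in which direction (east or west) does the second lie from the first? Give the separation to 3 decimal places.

Raw difference: -43.285 − 48.469 = -91.754°.
Normalise into (−180°, 180°]: -91.754° stays -91.754°.
Negative ⇒ the second point lies to the west; separation 91.754°.

91.754° west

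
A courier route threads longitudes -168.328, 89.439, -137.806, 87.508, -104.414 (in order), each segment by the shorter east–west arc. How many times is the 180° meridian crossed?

Leg 1: -168.328° → +89.439°, shortest Δλ = -102.233° (west) — crosses 180°.
Leg 2: +89.439° → -137.806°, shortest Δλ = 132.755° (east) — crosses 180°.
Leg 3: -137.806° → +87.508°, shortest Δλ = -134.686° (west) — crosses 180°.
Leg 4: +87.508° → -104.414°, shortest Δλ = 168.078° (east) — crosses 180°.
Total crossings: 4.

4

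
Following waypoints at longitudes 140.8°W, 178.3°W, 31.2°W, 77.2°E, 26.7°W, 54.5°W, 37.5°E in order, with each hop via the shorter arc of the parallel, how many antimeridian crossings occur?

0

Leg 1: -140.8° → -178.3°, shortest Δλ = -37.5° (west) — does not cross 180°.
Leg 2: -178.3° → -31.2°, shortest Δλ = 147.1° (east) — does not cross 180°.
Leg 3: -31.2° → +77.2°, shortest Δλ = 108.4° (east) — does not cross 180°.
Leg 4: +77.2° → -26.7°, shortest Δλ = -103.9° (west) — does not cross 180°.
Leg 5: -26.7° → -54.5°, shortest Δλ = -27.8° (west) — does not cross 180°.
Leg 6: -54.5° → +37.5°, shortest Δλ = 92.0° (east) — does not cross 180°.
Total crossings: 0.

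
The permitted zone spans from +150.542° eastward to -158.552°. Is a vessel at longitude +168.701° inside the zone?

Band width going east from +150.542° to -158.552°: ((-158.552 − 150.542) mod 360) = 50.906°.
Offset of +168.701° east of the west edge: ((168.701 − 150.542) mod 360) = 18.159°.
18.159° ≤ 50.906° ⇒ inside.

Yes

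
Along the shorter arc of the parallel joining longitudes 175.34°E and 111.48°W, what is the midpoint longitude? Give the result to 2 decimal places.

148.07°W

Signed shortest Δλ from +175.34° to -111.48° is +73.18°.
Midpoint longitude = +175.34° + (+73.18°)/2 = +175.34° + 36.59° = +211.93°.
Normalise into (−180°, 180°]: -148.07°.
(The naïve average (+175.34 + -111.48)/2 = 31.93° is on the wrong side of the globe.)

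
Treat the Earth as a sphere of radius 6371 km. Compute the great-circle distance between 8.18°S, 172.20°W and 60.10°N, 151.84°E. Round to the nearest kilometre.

Δλ = 151.84 − -172.20 = 324.04°; wrapped into (−180°, 180°]: -35.96°.
Δφ = 60.10 − -8.18 = 68.28°.
a = sin²(Δφ/2) + cos φ₁ · cos φ₂ · sin²(Δλ/2) = 0.361980.
c = 2·atan2(√a, √(1−a)) = 1.29113 rad → d = 6371·c ≈ 8225.76 km.

8226 km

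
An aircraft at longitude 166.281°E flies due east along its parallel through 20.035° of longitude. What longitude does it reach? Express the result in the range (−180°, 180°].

173.684°W

Start at +166.281°; shift +20.035° → +186.316°.
+186.316° lies outside (−180°, 180°]; subtract 360° → -173.684°.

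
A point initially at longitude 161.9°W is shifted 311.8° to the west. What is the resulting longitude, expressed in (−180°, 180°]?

Start at -161.9°; shift −311.8° → -473.7°.
-473.7° lies outside (−180°, 180°]; add 360° → -113.7°.

113.7°W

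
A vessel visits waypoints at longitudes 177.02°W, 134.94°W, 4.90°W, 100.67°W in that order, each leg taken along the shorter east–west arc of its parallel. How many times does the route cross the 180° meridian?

0

Leg 1: -177.02° → -134.94°, shortest Δλ = 42.08° (east) — does not cross 180°.
Leg 2: -134.94° → -4.90°, shortest Δλ = 130.04° (east) — does not cross 180°.
Leg 3: -4.90° → -100.67°, shortest Δλ = -95.77° (west) — does not cross 180°.
Total crossings: 0.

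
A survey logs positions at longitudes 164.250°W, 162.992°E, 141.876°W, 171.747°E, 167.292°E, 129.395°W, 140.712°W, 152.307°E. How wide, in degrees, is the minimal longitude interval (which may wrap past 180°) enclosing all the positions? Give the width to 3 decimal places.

Sort the longitudes: -164.250°, -141.876°, -140.712°, -129.395°, +152.307°, +162.992°, +167.292°, +171.747°.
Eastward gaps between consecutive values (wrapping around): 22.374°, 1.164°, 11.317°, 281.702°, 10.685°, 4.300°, 4.455°, 24.003°.
Largest gap = 281.702° ⇒ minimal covering band is its complement: 360° − 281.702° = 78.298°.
Band runs from +152.307° eastward to -129.395°, crossing the antimeridian.

78.298°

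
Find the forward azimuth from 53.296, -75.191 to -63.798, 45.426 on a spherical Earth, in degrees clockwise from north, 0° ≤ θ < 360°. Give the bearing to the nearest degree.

133°

Δλ = 45.426 − -75.191 = 120.617°.
θ = atan2( sin Δλ · cos φ₂ , cos φ₁ · sin φ₂ − sin φ₁ · cos φ₂ · cos Δλ )
  = atan2(0.37998, -0.35598) = 133.132° → normalised to [0°, 360°): 133.132°.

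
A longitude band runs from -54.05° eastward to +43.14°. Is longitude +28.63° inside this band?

Band width going east from -54.05° to +43.14°: ((43.14 − -54.05) mod 360) = 97.19°.
Offset of +28.63° east of the west edge: ((28.63 − -54.05) mod 360) = 82.68°.
82.68° ≤ 97.19° ⇒ inside.

Yes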